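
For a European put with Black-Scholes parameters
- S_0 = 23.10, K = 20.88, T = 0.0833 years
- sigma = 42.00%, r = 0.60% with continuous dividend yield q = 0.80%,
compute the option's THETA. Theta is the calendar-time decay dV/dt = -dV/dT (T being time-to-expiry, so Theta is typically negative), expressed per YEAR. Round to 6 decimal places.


d1 = 0.8927729305; d2 = 0.7715536251
phi(d1) = 0.2678146115; exp(-qT) = 0.9993338220; exp(-rT) = 0.9995003249
Theta = -S*exp(-qT)*phi(d1)*sigma/(2*sqrt(T)) + r*K*exp(-rT)*N(-d2) - q*S*exp(-qT)*N(-d1)
N(-d1) = 0.1859893927; N(-d2) = 0.2201894250; sqrt(T) = 0.2886173938
Term 1 = -23.1000 * 0.9993338220 * 0.2678146115 * 0.4200 / (2 * 0.2886173938) = -4.4983539824
Term 2 = 0.0060 * 20.8800 * 0.9995003249 * 0.2201894250 = 0.0275715475
Term 3 = -0.0080 * 23.1000 * 0.9993338220 * 0.1859893927 = -0.0343479427
Theta = -4.4983539824 + (0.0275715475) + (-0.0343479427) = -4.505130

Answer: Theta = -4.505130


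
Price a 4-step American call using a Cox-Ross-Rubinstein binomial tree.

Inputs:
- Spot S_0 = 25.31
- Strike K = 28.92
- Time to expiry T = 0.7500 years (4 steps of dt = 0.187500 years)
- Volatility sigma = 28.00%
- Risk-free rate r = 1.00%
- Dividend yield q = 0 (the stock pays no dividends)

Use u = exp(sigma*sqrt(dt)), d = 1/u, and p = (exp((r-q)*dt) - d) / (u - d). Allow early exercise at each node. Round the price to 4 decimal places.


Answer: Price = V(0,0) = 1.3817

Derivation:
dt = T/N = 0.187500
u = exp(sigma*sqrt(dt)) = 1.128900; d = 1/u = 0.885818
p = (exp((r-q)*dt) - d) / (u - d) = 0.477447
Discount per step: exp(-r*dt) = 0.998127
Stock lattice S(k, i) with i counting down-moves:
  k=0: S(0,0) = 25.3100
  k=1: S(1,0) = 28.5725; S(1,1) = 22.4201
  k=2: S(2,0) = 32.2554; S(2,1) = 25.3100; S(2,2) = 19.8601
  k=3: S(3,0) = 36.4132; S(3,1) = 28.5725; S(3,2) = 22.4201; S(3,3) = 17.5924
  k=4: S(4,0) = 41.1068; S(4,1) = 32.2554; S(4,2) = 25.3100; S(4,3) = 19.8601; S(4,4) = 15.5837
Terminal payoffs V(N, i) = max(S_T - K, 0):
  V(4,0) = 12.186810; V(4,1) = 3.335439; V(4,2) = 0.000000; V(4,3) = 0.000000; V(4,4) = 0.000000
Backward induction: V(k, i) = exp(-r*dt) * [p * V(k+1, i) + (1-p) * V(k+1, i+1)]; then take max(V_cont, immediate exercise) for American.
  V(3,0) = exp(-r*dt) * [p*12.186810 + (1-p)*3.335439] = 7.547334; exercise = 7.493160; V(3,0) = max -> 7.547334
  V(3,1) = exp(-r*dt) * [p*3.335439 + (1-p)*0.000000] = 1.589512; exercise = 0.000000; V(3,1) = max -> 1.589512
  V(3,2) = exp(-r*dt) * [p*0.000000 + (1-p)*0.000000] = 0.000000; exercise = 0.000000; V(3,2) = max -> 0.000000
  V(3,3) = exp(-r*dt) * [p*0.000000 + (1-p)*0.000000] = 0.000000; exercise = 0.000000; V(3,3) = max -> 0.000000
  V(2,0) = exp(-r*dt) * [p*7.547334 + (1-p)*1.589512] = 4.425749; exercise = 3.335439; V(2,0) = max -> 4.425749
  V(2,1) = exp(-r*dt) * [p*1.589512 + (1-p)*0.000000] = 0.757486; exercise = 0.000000; V(2,1) = max -> 0.757486
  V(2,2) = exp(-r*dt) * [p*0.000000 + (1-p)*0.000000] = 0.000000; exercise = 0.000000; V(2,2) = max -> 0.000000
  V(1,0) = exp(-r*dt) * [p*4.425749 + (1-p)*0.757486] = 2.504187; exercise = 0.000000; V(1,0) = max -> 2.504187
  V(1,1) = exp(-r*dt) * [p*0.757486 + (1-p)*0.000000] = 0.360982; exercise = 0.000000; V(1,1) = max -> 0.360982
  V(0,0) = exp(-r*dt) * [p*2.504187 + (1-p)*0.360982] = 1.381655; exercise = 0.000000; V(0,0) = max -> 1.381655


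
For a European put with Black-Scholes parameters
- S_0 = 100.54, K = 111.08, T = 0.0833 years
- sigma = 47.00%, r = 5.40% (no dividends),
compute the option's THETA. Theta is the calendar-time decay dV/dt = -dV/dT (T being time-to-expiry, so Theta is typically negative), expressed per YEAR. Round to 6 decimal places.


Answer: Theta = -22.059884

Derivation:
d1 = -0.6339565660; d2 = -0.7696067411
phi(d1) = 0.3263160147; exp(-qT) = 1.0000000000; exp(-rT) = 0.9955119017
Theta = -S*exp(-qT)*phi(d1)*sigma/(2*sqrt(T)) + r*K*exp(-rT)*N(-d2) - q*S*exp(-qT)*N(-d1)
N(-d1) = 0.7369454159; N(-d2) = 0.7792333975; sqrt(T) = 0.2886173938
Term 1 = -100.5400 * 1.0000000000 * 0.3263160147 * 0.4700 / (2 * 0.2886173938) = -26.7129979458
Term 2 = 0.0540 * 111.0800 * 0.9955119017 * 0.7792333975 = 4.6531134918
Term 3 = 0 (no dividend yield, q = 0)
Theta = -26.7129979458 + (4.6531134918) + (0.0000000000) = -22.059884


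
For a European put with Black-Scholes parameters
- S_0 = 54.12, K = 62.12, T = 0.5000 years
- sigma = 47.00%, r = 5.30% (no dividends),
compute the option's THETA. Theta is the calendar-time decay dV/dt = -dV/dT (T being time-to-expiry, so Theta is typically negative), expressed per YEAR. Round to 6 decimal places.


Answer: Theta = -4.855399

Derivation:
d1 = -0.1689208743; d2 = -0.5012610615
phi(d1) = 0.3932909288; exp(-qT) = 1.0000000000; exp(-rT) = 0.9738480438
Theta = -S*exp(-qT)*phi(d1)*sigma/(2*sqrt(T)) + r*K*exp(-rT)*N(-d2) - q*S*exp(-qT)*N(-d1)
N(-d1) = 0.5670705601; N(-d2) = 0.6919062972; sqrt(T) = 0.7071067812
Term 1 = -54.1200 * 1.0000000000 * 0.3932909288 * 0.4700 / (2 * 0.7071067812) = -7.0738293334
Term 2 = 0.0530 * 62.1200 * 0.9738480438 * 0.6919062972 = 2.2184303397
Term 3 = 0 (no dividend yield, q = 0)
Theta = -7.0738293334 + (2.2184303397) + (0.0000000000) = -4.855399


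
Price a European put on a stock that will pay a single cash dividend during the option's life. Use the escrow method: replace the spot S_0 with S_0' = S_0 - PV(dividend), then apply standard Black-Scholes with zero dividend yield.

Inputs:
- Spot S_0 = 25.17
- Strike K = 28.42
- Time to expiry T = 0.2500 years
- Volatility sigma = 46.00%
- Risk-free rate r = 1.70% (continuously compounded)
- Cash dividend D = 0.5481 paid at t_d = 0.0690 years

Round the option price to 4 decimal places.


PV(D) = D * exp(-r * t_d) = 0.5481 * 0.99882769 = 0.54745746
S_0' = S_0 - PV(D) = 25.1700 - 0.54745746 = 24.62254254
d1 = (ln(S_0'/K) + (r + sigma^2/2)*T) / (sigma*sqrt(T)) = -0.49013363
d2 = d1 - sigma*sqrt(T) = -0.72013363
exp(-rT) = 0.99575902
N(-d1) = 0.68798033; N(-d2) = 0.76427864
P = K * exp(-rT) * N(-d2) - S_0' * N(-d1) = 28.4200 * 0.99575902 * 0.76427864 - 24.62254254 * 0.68798033 = 4.6889

Answer: Price = 4.6889


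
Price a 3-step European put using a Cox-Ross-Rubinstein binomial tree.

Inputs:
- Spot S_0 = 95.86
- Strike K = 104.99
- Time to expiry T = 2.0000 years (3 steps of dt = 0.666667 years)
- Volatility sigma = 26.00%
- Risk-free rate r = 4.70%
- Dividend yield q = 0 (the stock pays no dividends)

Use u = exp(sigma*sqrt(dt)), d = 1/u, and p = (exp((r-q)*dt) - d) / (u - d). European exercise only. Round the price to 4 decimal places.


dt = T/N = 0.666667
u = exp(sigma*sqrt(dt)) = 1.236505; d = 1/u = 0.808731
p = (exp((r-q)*dt) - d) / (u - d) = 0.521533
Discount per step: exp(-r*dt) = 0.969152
Stock lattice S(k, i) with i counting down-moves:
  k=0: S(0,0) = 95.8600
  k=1: S(1,0) = 118.5314; S(1,1) = 77.5249
  k=2: S(2,0) = 146.5647; S(2,1) = 95.8600; S(2,2) = 62.6968
  k=3: S(3,0) = 181.2280; S(3,1) = 118.5314; S(3,2) = 77.5249; S(3,3) = 50.7048
Terminal payoffs V(N, i) = max(K - S_T, 0):
  V(3,0) = 0.000000; V(3,1) = 0.000000; V(3,2) = 27.465061; V(3,3) = 54.285155
Backward induction: V(k, i) = exp(-r*dt) * [p * V(k+1, i) + (1-p) * V(k+1, i+1)].
  V(2,0) = exp(-r*dt) * [p*0.000000 + (1-p)*0.000000] = 0.000000
  V(2,1) = exp(-r*dt) * [p*0.000000 + (1-p)*27.465061] = 12.735752
  V(2,2) = exp(-r*dt) * [p*27.465061 + (1-p)*54.285155] = 39.054508
  V(1,0) = exp(-r*dt) * [p*0.000000 + (1-p)*12.735752] = 5.905662
  V(1,1) = exp(-r*dt) * [p*12.735752 + (1-p)*39.054508] = 24.547087
  V(0,0) = exp(-r*dt) * [p*5.905662 + (1-p)*24.547087] = 14.367653

Answer: Price = V(0,0) = 14.3677


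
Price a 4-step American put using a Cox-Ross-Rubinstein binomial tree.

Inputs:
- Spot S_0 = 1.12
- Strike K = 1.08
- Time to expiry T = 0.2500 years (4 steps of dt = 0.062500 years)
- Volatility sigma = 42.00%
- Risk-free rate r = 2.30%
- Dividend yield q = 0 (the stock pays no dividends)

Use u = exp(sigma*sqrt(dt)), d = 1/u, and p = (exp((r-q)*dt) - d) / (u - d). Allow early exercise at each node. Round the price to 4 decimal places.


dt = T/N = 0.062500
u = exp(sigma*sqrt(dt)) = 1.110711; d = 1/u = 0.900325
p = (exp((r-q)*dt) - d) / (u - d) = 0.480612
Discount per step: exp(-r*dt) = 0.998564
Stock lattice S(k, i) with i counting down-moves:
  k=0: S(0,0) = 1.1200
  k=1: S(1,0) = 1.2440; S(1,1) = 1.0084
  k=2: S(2,0) = 1.3817; S(2,1) = 1.1200; S(2,2) = 0.9079
  k=3: S(3,0) = 1.5347; S(3,1) = 1.2440; S(3,2) = 1.0084; S(3,3) = 0.8174
  k=4: S(4,0) = 1.7046; S(4,1) = 1.3817; S(4,2) = 1.1200; S(4,3) = 0.9079; S(4,4) = 0.7359
Terminal payoffs V(N, i) = max(K - S_T, 0):
  V(4,0) = 0.000000; V(4,1) = 0.000000; V(4,2) = 0.000000; V(4,3) = 0.172146; V(4,4) = 0.344108
Backward induction: V(k, i) = exp(-r*dt) * [p * V(k+1, i) + (1-p) * V(k+1, i+1)]; then take max(V_cont, immediate exercise) for American.
  V(3,0) = exp(-r*dt) * [p*0.000000 + (1-p)*0.000000] = 0.000000; exercise = 0.000000; V(3,0) = max -> 0.000000
  V(3,1) = exp(-r*dt) * [p*0.000000 + (1-p)*0.000000] = 0.000000; exercise = 0.000000; V(3,1) = max -> 0.000000
  V(3,2) = exp(-r*dt) * [p*0.000000 + (1-p)*0.172146] = 0.089282; exercise = 0.071637; V(3,2) = max -> 0.089282
  V(3,3) = exp(-r*dt) * [p*0.172146 + (1-p)*0.344108] = 0.261085; exercise = 0.262636; V(3,3) = max -> 0.262636
  V(2,0) = exp(-r*dt) * [p*0.000000 + (1-p)*0.000000] = 0.000000; exercise = 0.000000; V(2,0) = max -> 0.000000
  V(2,1) = exp(-r*dt) * [p*0.000000 + (1-p)*0.089282] = 0.046305; exercise = 0.000000; V(2,1) = max -> 0.046305
  V(2,2) = exp(-r*dt) * [p*0.089282 + (1-p)*0.262636] = 0.179063; exercise = 0.172146; V(2,2) = max -> 0.179063
  V(1,0) = exp(-r*dt) * [p*0.000000 + (1-p)*0.046305] = 0.024016; exercise = 0.000000; V(1,0) = max -> 0.024016
  V(1,1) = exp(-r*dt) * [p*0.046305 + (1-p)*0.179063] = 0.115092; exercise = 0.071637; V(1,1) = max -> 0.115092
  V(0,0) = exp(-r*dt) * [p*0.024016 + (1-p)*0.115092] = 0.071218; exercise = 0.000000; V(0,0) = max -> 0.071218

Answer: Price = V(0,0) = 0.0712


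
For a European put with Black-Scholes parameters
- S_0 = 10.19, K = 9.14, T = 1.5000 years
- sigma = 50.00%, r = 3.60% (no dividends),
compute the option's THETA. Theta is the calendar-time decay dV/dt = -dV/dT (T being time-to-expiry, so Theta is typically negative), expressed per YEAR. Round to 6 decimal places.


d1 = 0.5719500770; d2 = -0.0404223587
phi(d1) = 0.3387469270; exp(-qT) = 1.0000000000; exp(-rT) = 0.9474321065
Theta = -S*exp(-qT)*phi(d1)*sigma/(2*sqrt(T)) + r*K*exp(-rT)*N(-d2) - q*S*exp(-qT)*N(-d1)
N(-d1) = 0.2836778983; N(-d2) = 0.5161217974; sqrt(T) = 1.2247448714
Term 1 = -10.1900 * 1.0000000000 * 0.3387469270 * 0.5000 / (2 * 1.2247448714) = -0.7046020903
Term 2 = 0.0360 * 9.1400 * 0.9474321065 * 0.5161217974 = 0.1608973886
Term 3 = 0 (no dividend yield, q = 0)
Theta = -0.7046020903 + (0.1608973886) + (0.0000000000) = -0.543705

Answer: Theta = -0.543705


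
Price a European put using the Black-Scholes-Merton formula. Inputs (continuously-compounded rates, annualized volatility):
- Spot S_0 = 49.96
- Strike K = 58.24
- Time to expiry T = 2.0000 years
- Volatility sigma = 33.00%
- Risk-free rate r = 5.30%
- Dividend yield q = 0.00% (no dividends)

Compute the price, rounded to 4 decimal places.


d1 = (ln(S/K) + (r - q + 0.5*sigma^2) * T) / (sigma * sqrt(T)) = 0.13188673
d2 = d1 - sigma * sqrt(T) = -0.33480374
exp(-rT) = 0.89942465; exp(-qT) = 1.00000000
P = K * exp(-rT) * N(-d2) - S_0 * exp(-qT) * N(-d1)
N(-d1) = 0.44753694; N(-d2) = 0.63111343
P = 58.2400 * 0.89942465 * 0.63111343 - 49.9600 * 1.00000000 * 0.44753694 = 10.7003

Answer: Price = 10.7003


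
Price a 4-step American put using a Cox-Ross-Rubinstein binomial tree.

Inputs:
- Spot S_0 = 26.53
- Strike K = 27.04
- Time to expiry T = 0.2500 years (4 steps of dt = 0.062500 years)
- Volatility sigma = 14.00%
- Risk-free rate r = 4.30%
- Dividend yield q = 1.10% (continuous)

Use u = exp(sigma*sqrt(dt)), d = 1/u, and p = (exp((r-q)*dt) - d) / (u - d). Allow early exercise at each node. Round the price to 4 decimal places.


Answer: Price = V(0,0) = 0.9608

Derivation:
dt = T/N = 0.062500
u = exp(sigma*sqrt(dt)) = 1.035620; d = 1/u = 0.965605
p = (exp((r-q)*dt) - d) / (u - d) = 0.519845
Discount per step: exp(-r*dt) = 0.997316
Stock lattice S(k, i) with i counting down-moves:
  k=0: S(0,0) = 26.5300
  k=1: S(1,0) = 27.4750; S(1,1) = 25.6175
  k=2: S(2,0) = 28.4536; S(2,1) = 26.5300; S(2,2) = 24.7364
  k=3: S(3,0) = 29.4672; S(3,1) = 27.4750; S(3,2) = 25.6175; S(3,3) = 23.8856
  k=4: S(4,0) = 30.5168; S(4,1) = 28.4536; S(4,2) = 26.5300; S(4,3) = 24.7364; S(4,4) = 23.0641
Terminal payoffs V(N, i) = max(K - S_T, 0):
  V(4,0) = 0.000000; V(4,1) = 0.000000; V(4,2) = 0.510000; V(4,3) = 2.303592; V(4,4) = 3.975926
Backward induction: V(k, i) = exp(-r*dt) * [p * V(k+1, i) + (1-p) * V(k+1, i+1)]; then take max(V_cont, immediate exercise) for American.
  V(3,0) = exp(-r*dt) * [p*0.000000 + (1-p)*0.000000] = 0.000000; exercise = 0.000000; V(3,0) = max -> 0.000000
  V(3,1) = exp(-r*dt) * [p*0.000000 + (1-p)*0.510000] = 0.244222; exercise = 0.000000; V(3,1) = max -> 0.244222
  V(3,2) = exp(-r*dt) * [p*0.510000 + (1-p)*2.303592] = 1.367522; exercise = 1.422488; V(3,2) = max -> 1.422488
  V(3,3) = exp(-r*dt) * [p*2.303592 + (1-p)*3.975926] = 3.098234; exercise = 3.154390; V(3,3) = max -> 3.154390
  V(2,0) = exp(-r*dt) * [p*0.000000 + (1-p)*0.244222] = 0.116950; exercise = 0.000000; V(2,0) = max -> 0.116950
  V(2,1) = exp(-r*dt) * [p*0.244222 + (1-p)*1.422488] = 0.807798; exercise = 0.510000; V(2,1) = max -> 0.807798
  V(2,2) = exp(-r*dt) * [p*1.422488 + (1-p)*3.154390] = 2.248020; exercise = 2.303592; V(2,2) = max -> 2.303592
  V(1,0) = exp(-r*dt) * [p*0.116950 + (1-p)*0.807798] = 0.447460; exercise = 0.000000; V(1,0) = max -> 0.447460
  V(1,1) = exp(-r*dt) * [p*0.807798 + (1-p)*2.303592] = 1.521915; exercise = 1.422488; V(1,1) = max -> 1.521915
  V(0,0) = exp(-r*dt) * [p*0.447460 + (1-p)*1.521915] = 0.960779; exercise = 0.510000; V(0,0) = max -> 0.960779


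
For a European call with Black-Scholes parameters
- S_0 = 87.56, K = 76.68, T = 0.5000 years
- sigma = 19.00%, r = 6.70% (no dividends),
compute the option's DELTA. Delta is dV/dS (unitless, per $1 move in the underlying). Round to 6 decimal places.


d1 = 1.3041159534; d2 = 1.1697656650
phi(d1) = 0.1704526483; exp(-qT) = 1.0000000000; exp(-rT) = 0.9670549112
N(d1) = 0.9039029749
Delta = exp(-qT) * N(d1) = 1.0000000000 * 0.9039029749 = 0.903903

Answer: Delta = 0.903903


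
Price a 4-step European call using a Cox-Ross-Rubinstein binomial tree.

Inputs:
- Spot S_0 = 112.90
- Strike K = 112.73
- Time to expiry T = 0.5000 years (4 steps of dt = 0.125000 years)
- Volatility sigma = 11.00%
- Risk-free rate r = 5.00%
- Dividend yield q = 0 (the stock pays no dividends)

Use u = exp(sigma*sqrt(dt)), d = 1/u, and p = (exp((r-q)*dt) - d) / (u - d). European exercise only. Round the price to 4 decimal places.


Answer: Price = V(0,0) = 4.9428

Derivation:
dt = T/N = 0.125000
u = exp(sigma*sqrt(dt)) = 1.039657; d = 1/u = 0.961856
p = (exp((r-q)*dt) - d) / (u - d) = 0.570863
Discount per step: exp(-r*dt) = 0.993769
Stock lattice S(k, i) with i counting down-moves:
  k=0: S(0,0) = 112.9000
  k=1: S(1,0) = 117.3773; S(1,1) = 108.5935
  k=2: S(2,0) = 122.0321; S(2,1) = 112.9000; S(2,2) = 104.4513
  k=3: S(3,0) = 126.8715; S(3,1) = 117.3773; S(3,2) = 108.5935; S(3,3) = 100.4671
  k=4: S(4,0) = 131.9029; S(4,1) = 122.0321; S(4,2) = 112.9000; S(4,3) = 104.4513; S(4,4) = 96.6348
Terminal payoffs V(N, i) = max(S_T - K, 0):
  V(4,0) = 19.172889; V(4,1) = 9.302111; V(4,2) = 0.170000; V(4,3) = 0.000000; V(4,4) = 0.000000
Backward induction: V(k, i) = exp(-r*dt) * [p * V(k+1, i) + (1-p) * V(k+1, i+1)].
  V(3,0) = exp(-r*dt) * [p*19.172889 + (1-p)*9.302111] = 14.843907
  V(3,1) = exp(-r*dt) * [p*9.302111 + (1-p)*0.170000] = 5.349643
  V(3,2) = exp(-r*dt) * [p*0.170000 + (1-p)*0.000000] = 0.096442
  V(3,3) = exp(-r*dt) * [p*0.000000 + (1-p)*0.000000] = 0.000000
  V(2,0) = exp(-r*dt) * [p*14.843907 + (1-p)*5.349643] = 10.702466
  V(2,1) = exp(-r*dt) * [p*5.349643 + (1-p)*0.096442] = 3.076014
  V(2,2) = exp(-r*dt) * [p*0.096442 + (1-p)*0.000000] = 0.054712
  V(1,0) = exp(-r*dt) * [p*10.702466 + (1-p)*3.076014] = 7.383382
  V(1,1) = exp(-r*dt) * [p*3.076014 + (1-p)*0.054712] = 1.768374
  V(0,0) = exp(-r*dt) * [p*7.383382 + (1-p)*1.768374] = 4.942784


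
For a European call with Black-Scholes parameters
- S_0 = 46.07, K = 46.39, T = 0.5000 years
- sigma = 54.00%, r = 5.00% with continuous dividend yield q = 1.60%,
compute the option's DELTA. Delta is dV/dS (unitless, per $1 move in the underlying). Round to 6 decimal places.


Answer: Delta = 0.581348

Derivation:
d1 = 0.2173124039; d2 = -0.1645252580
phi(d1) = 0.3896326629; exp(-qT) = 0.9920319148; exp(-rT) = 0.9753099120
N(d1) = 0.5860175544
Delta = exp(-qT) * N(d1) = 0.9920319148 * 0.5860175544 = 0.581348


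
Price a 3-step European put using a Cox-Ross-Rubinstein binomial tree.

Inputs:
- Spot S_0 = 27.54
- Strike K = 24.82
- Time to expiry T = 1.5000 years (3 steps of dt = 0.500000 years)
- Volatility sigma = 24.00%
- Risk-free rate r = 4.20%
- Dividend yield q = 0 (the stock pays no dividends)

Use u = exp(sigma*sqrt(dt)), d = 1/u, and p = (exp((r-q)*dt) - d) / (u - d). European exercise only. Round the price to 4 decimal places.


dt = T/N = 0.500000
u = exp(sigma*sqrt(dt)) = 1.184956; d = 1/u = 0.843913
p = (exp((r-q)*dt) - d) / (u - d) = 0.519902
Discount per step: exp(-r*dt) = 0.979219
Stock lattice S(k, i) with i counting down-moves:
  k=0: S(0,0) = 27.5400
  k=1: S(1,0) = 32.6337; S(1,1) = 23.2414
  k=2: S(2,0) = 38.6695; S(2,1) = 27.5400; S(2,2) = 19.6137
  k=3: S(3,0) = 45.8216; S(3,1) = 32.6337; S(3,2) = 23.2414; S(3,3) = 16.5523
Terminal payoffs V(N, i) = max(K - S_T, 0):
  V(3,0) = 0.000000; V(3,1) = 0.000000; V(3,2) = 1.578630; V(3,3) = 8.267741
Backward induction: V(k, i) = exp(-r*dt) * [p * V(k+1, i) + (1-p) * V(k+1, i+1)].
  V(2,0) = exp(-r*dt) * [p*0.000000 + (1-p)*0.000000] = 0.000000
  V(2,1) = exp(-r*dt) * [p*0.000000 + (1-p)*1.578630] = 0.742147
  V(2,2) = exp(-r*dt) * [p*1.578630 + (1-p)*8.267741] = 4.690516
  V(1,0) = exp(-r*dt) * [p*0.000000 + (1-p)*0.742147] = 0.348899
  V(1,1) = exp(-r*dt) * [p*0.742147 + (1-p)*4.690516] = 2.582936
  V(0,0) = exp(-r*dt) * [p*0.348899 + (1-p)*2.582936] = 1.391916

Answer: Price = V(0,0) = 1.3919


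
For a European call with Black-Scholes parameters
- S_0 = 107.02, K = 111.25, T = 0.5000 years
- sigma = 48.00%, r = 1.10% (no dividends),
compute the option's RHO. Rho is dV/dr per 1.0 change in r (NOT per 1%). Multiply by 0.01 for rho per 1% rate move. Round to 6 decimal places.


Answer: Rho = 21.821534

Derivation:
d1 = 0.0717000732; d2 = -0.2677111817
phi(d1) = 0.3979181359; exp(-qT) = 1.0000000000; exp(-rT) = 0.9945150973
N(d2) = 0.3944608211
Rho = K*T*exp(-rT)*N(d2) = 111.2500 * 0.5000 * 0.9945150973 * 0.3944608211 = 21.821534


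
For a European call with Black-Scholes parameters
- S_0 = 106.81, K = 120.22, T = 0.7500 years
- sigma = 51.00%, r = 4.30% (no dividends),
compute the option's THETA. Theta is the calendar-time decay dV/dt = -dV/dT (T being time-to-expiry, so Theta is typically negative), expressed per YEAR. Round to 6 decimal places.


Answer: Theta = -14.238582

Derivation:
d1 = 0.0260728155; d2 = -0.4156001404
phi(d1) = 0.3988067046; exp(-qT) = 1.0000000000; exp(-rT) = 0.9682644857
Theta = -S*exp(-qT)*phi(d1)*sigma/(2*sqrt(T)) - r*K*exp(-rT)*N(d2) + q*S*exp(-qT)*N(d1)
N(d1) = 0.5104003701; N(d2) = 0.3388513120; sqrt(T) = 0.8660254038
Term 1 = -106.8100 * 1.0000000000 * 0.3988067046 * 0.5100 / (2 * 0.8660254038) = -12.5424943685
Term 2 = -0.0430 * 120.2200 * 0.9682644857 * 0.3388513120 = -1.6960878915
Term 3 = 0 (no dividend yield, q = 0)
Theta = -12.5424943685 + (-1.6960878915) + (0.0000000000) = -14.238582


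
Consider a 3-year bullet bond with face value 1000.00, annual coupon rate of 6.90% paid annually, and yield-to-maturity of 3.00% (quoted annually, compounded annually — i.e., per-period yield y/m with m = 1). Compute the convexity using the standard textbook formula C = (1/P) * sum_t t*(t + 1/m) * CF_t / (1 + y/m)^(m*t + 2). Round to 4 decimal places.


Coupon per period c = face * coupon_rate / m = 69.000000
Periods per year m = 1; per-period yield y/m = 0.030000
Number of cashflows N = 3
Cashflows (t years, CF_t, discount factor 1/(1+y/m)^(m*t), PV):
  t = 1.0000: CF_t = 69.000000, DF = 0.970874, PV = 66.990291
  t = 2.0000: CF_t = 69.000000, DF = 0.942596, PV = 65.039118
  t = 3.0000: CF_t = 1069.000000, DF = 0.915142, PV = 978.286434
Price P = sum_t PV_t = 1110.315843
Convexity numerator sum_t t*(t + 1/m) * CF_t / (1+y/m)^(m*t + 2):
  t = 1.0000: term = 126.289549
  t = 2.0000: term = 367.833638
  t = 3.0000: term = 11065.545486
Convexity = (1/P) * sum = 11559.668673 / 1110.315843 = 10.411153

Answer: Convexity = 10.4112


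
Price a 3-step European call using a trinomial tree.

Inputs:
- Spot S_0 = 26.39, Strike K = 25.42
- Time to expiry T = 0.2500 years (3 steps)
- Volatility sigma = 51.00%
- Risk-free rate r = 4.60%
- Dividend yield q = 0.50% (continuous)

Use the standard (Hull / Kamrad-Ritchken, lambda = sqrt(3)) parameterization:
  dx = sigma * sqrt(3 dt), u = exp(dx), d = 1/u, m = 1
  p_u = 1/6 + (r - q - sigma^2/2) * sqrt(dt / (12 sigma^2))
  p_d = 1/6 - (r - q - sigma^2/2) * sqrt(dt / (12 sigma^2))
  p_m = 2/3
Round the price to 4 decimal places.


Answer: Price = V(0,0) = 3.1851

Derivation:
dt = T/N = 0.083333; dx = sigma*sqrt(3*dt) = 0.255000
u = exp(dx) = 1.290462; d = 1/u = 0.774916
p_u = 0.152116, p_m = 0.666667, p_d = 0.181217
Discount per step: exp(-r*dt) = 0.996174
Stock lattice S(k, j) with j the centered position index:
  k=0: S(0,+0) = 26.3900
  k=1: S(1,-1) = 20.4500; S(1,+0) = 26.3900; S(1,+1) = 34.0553
  k=2: S(2,-2) = 15.8471; S(2,-1) = 20.4500; S(2,+0) = 26.3900; S(2,+1) = 34.0553; S(2,+2) = 43.9470
  k=3: S(3,-3) = 12.2802; S(3,-2) = 15.8471; S(3,-1) = 20.4500; S(3,+0) = 26.3900; S(3,+1) = 34.0553; S(3,+2) = 43.9470; S(3,+3) = 56.7120
Terminal payoffs V(N, j) = max(S_T - K, 0):
  V(3,-3) = 0.000000; V(3,-2) = 0.000000; V(3,-1) = 0.000000; V(3,+0) = 0.970000; V(3,+1) = 8.635282; V(3,+2) = 18.527035; V(3,+3) = 31.291962
Backward induction: V(k, j) = exp(-r*dt) * [p_u * V(k+1, j+1) + p_m * V(k+1, j) + p_d * V(k+1, j-1)]
  V(2,-2) = exp(-r*dt) * [p_u*0.000000 + p_m*0.000000 + p_d*0.000000] = 0.000000
  V(2,-1) = exp(-r*dt) * [p_u*0.970000 + p_m*0.000000 + p_d*0.000000] = 0.146988
  V(2,+0) = exp(-r*dt) * [p_u*8.635282 + p_m*0.970000 + p_d*0.000000] = 1.952732
  V(2,+1) = exp(-r*dt) * [p_u*18.527035 + p_m*8.635282 + p_d*0.970000] = 8.717413
  V(2,+2) = exp(-r*dt) * [p_u*31.291962 + p_m*18.527035 + p_d*8.635282] = 18.604772
  V(1,-1) = exp(-r*dt) * [p_u*1.952732 + p_m*0.146988 + p_d*0.000000] = 0.393522
  V(1,+0) = exp(-r*dt) * [p_u*8.717413 + p_m*1.952732 + p_d*0.146988] = 2.644360
  V(1,+1) = exp(-r*dt) * [p_u*18.604772 + p_m*8.717413 + p_d*1.952732] = 8.961144
  V(0,+0) = exp(-r*dt) * [p_u*8.961144 + p_m*2.644360 + p_d*0.393522] = 3.185120


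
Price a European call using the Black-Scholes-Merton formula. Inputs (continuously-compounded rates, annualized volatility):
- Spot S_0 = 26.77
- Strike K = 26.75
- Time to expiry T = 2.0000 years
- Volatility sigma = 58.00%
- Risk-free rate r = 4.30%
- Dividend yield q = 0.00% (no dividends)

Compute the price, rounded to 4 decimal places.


Answer: Price = 9.3217

Derivation:
d1 = (ln(S/K) + (r - q + 0.5*sigma^2) * T) / (sigma * sqrt(T)) = 0.51587997
d2 = d1 - sigma * sqrt(T) = -0.30436389
exp(-rT) = 0.91759423; exp(-qT) = 1.00000000
C = S_0 * exp(-qT) * N(d1) - K * exp(-rT) * N(d2)
N(d1) = 0.69703088; N(d2) = 0.38042534
C = 26.7700 * 1.00000000 * 0.69703088 - 26.7500 * 0.91759423 * 0.38042534 = 9.3217


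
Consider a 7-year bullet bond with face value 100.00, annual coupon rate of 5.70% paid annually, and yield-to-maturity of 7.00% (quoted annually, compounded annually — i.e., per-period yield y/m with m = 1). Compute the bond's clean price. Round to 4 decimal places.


Coupon per period c = face * coupon_rate / m = 5.700000
Periods per year m = 1; per-period yield y/m = 0.070000
Number of cashflows N = 7
Cashflows (t years, CF_t, discount factor 1/(1+y/m)^(m*t), PV):
  t = 1.0000: CF_t = 5.700000, DF = 0.934579, PV = 5.327103
  t = 2.0000: CF_t = 5.700000, DF = 0.873439, PV = 4.978601
  t = 3.0000: CF_t = 5.700000, DF = 0.816298, PV = 4.652898
  t = 4.0000: CF_t = 5.700000, DF = 0.762895, PV = 4.348503
  t = 5.0000: CF_t = 5.700000, DF = 0.712986, PV = 4.064021
  t = 6.0000: CF_t = 5.700000, DF = 0.666342, PV = 3.798151
  t = 7.0000: CF_t = 105.700000, DF = 0.622750, PV = 65.824648
Price P = sum_t PV_t = 92.993924

Answer: Price = 92.9939


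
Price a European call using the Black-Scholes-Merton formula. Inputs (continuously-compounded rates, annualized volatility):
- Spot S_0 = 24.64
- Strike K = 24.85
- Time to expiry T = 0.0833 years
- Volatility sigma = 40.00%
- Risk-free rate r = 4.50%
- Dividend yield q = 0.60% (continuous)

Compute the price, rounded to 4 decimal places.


d1 = (ln(S/K) + (r - q + 0.5*sigma^2) * T) / (sigma * sqrt(T)) = 0.01235274
d2 = d1 - sigma * sqrt(T) = -0.10309422
exp(-rT) = 0.99625852; exp(-qT) = 0.99950032
C = S_0 * exp(-qT) * N(d1) - K * exp(-rT) * N(d2)
N(d1) = 0.50492790; N(d2) = 0.45894410
C = 24.6400 * 0.99950032 * 0.50492790 - 24.8500 * 0.99625852 * 0.45894410 = 1.0731

Answer: Price = 1.0731


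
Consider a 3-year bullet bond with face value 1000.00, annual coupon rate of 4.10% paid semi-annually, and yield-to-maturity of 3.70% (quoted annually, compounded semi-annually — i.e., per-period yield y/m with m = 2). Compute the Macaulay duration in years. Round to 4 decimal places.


Coupon per period c = face * coupon_rate / m = 20.500000
Periods per year m = 2; per-period yield y/m = 0.018500
Number of cashflows N = 6
Cashflows (t years, CF_t, discount factor 1/(1+y/m)^(m*t), PV):
  t = 0.5000: CF_t = 20.500000, DF = 0.981836, PV = 20.127639
  t = 1.0000: CF_t = 20.500000, DF = 0.964002, PV = 19.762041
  t = 1.5000: CF_t = 20.500000, DF = 0.946492, PV = 19.403084
  t = 2.0000: CF_t = 20.500000, DF = 0.929300, PV = 19.050647
  t = 2.5000: CF_t = 20.500000, DF = 0.912420, PV = 18.704612
  t = 3.0000: CF_t = 1020.500000, DF = 0.895847, PV = 914.211772
Price P = sum_t PV_t = 1011.259794
Macaulay numerator sum_t t * PV_t:
  t * PV_t at t = 0.5000: 10.063819
  t * PV_t at t = 1.0000: 19.762041
  t * PV_t at t = 1.5000: 29.104626
  t * PV_t at t = 2.0000: 38.101294
  t * PV_t at t = 2.5000: 46.761529
  t * PV_t at t = 3.0000: 2742.635315
Macaulay duration D = (sum_t t * PV_t) / P = 2886.428623 / 1011.259794 = 2.854290

Answer: Macaulay duration = 2.8543 years


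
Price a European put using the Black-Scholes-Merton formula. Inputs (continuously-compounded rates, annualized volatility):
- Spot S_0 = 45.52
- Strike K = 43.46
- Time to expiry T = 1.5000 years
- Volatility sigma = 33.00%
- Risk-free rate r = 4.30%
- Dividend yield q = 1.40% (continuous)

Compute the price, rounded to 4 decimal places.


Answer: Price = 5.0831

Derivation:
d1 = (ln(S/K) + (r - q + 0.5*sigma^2) * T) / (sigma * sqrt(T)) = 0.42429570
d2 = d1 - sigma * sqrt(T) = 0.02012989
exp(-rT) = 0.93753611; exp(-qT) = 0.97921896
P = K * exp(-rT) * N(-d2) - S_0 * exp(-qT) * N(-d1)
N(-d1) = 0.33567509; N(-d2) = 0.49196988
P = 43.4600 * 0.93753611 * 0.49196988 - 45.5200 * 0.97921896 * 0.33567509 = 5.0831


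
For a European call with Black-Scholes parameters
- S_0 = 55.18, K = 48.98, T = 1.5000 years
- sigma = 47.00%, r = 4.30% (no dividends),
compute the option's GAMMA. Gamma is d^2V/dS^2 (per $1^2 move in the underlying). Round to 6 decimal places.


d1 = 0.6069236539; d2 = 0.0312935644
phi(d1) = 0.3318352414; exp(-qT) = 1.0000000000; exp(-rT) = 0.9375361143
Gamma = exp(-qT) * phi(d1) / (S * sigma * sqrt(T)) = 1.0000000000 * 0.3318352414 / (55.1800 * 0.4700 * 1.2247448714) = 0.010447

Answer: Gamma = 0.010447


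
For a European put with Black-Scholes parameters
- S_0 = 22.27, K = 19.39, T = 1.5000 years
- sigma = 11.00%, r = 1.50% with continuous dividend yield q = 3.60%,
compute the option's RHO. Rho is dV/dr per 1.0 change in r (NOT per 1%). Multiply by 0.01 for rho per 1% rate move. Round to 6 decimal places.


Answer: Rho = -6.645714

Derivation:
d1 = 0.8614633636; d2 = 0.7267414278
phi(d1) = 0.2752713070; exp(-qT) = 0.9474321065; exp(-rT) = 0.9777512372
N(-d2) = 0.2336921850
Rho = -K*T*exp(-rT)*N(-d2) = -19.3900 * 1.5000 * 0.9777512372 * 0.2336921850 = -6.645714


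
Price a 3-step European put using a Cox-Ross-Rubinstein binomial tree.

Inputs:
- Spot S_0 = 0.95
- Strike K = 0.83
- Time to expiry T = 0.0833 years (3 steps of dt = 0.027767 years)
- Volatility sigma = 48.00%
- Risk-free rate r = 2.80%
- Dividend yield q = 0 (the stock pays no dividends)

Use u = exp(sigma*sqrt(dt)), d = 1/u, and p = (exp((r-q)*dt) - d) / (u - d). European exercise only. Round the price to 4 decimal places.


Answer: Price = V(0,0) = 0.0113

Derivation:
dt = T/N = 0.027767
u = exp(sigma*sqrt(dt)) = 1.083270; d = 1/u = 0.923131
p = (exp((r-q)*dt) - d) / (u - d) = 0.484872
Discount per step: exp(-r*dt) = 0.999223
Stock lattice S(k, i) with i counting down-moves:
  k=0: S(0,0) = 0.9500
  k=1: S(1,0) = 1.0291; S(1,1) = 0.8770
  k=2: S(2,0) = 1.1148; S(2,1) = 0.9500; S(2,2) = 0.8096
  k=3: S(3,0) = 1.2076; S(3,1) = 1.0291; S(3,2) = 0.8770; S(3,3) = 0.7473
Terminal payoffs V(N, i) = max(K - S_T, 0):
  V(3,0) = 0.000000; V(3,1) = 0.000000; V(3,2) = 0.000000; V(3,3) = 0.082668
Backward induction: V(k, i) = exp(-r*dt) * [p * V(k+1, i) + (1-p) * V(k+1, i+1)].
  V(2,0) = exp(-r*dt) * [p*0.000000 + (1-p)*0.000000] = 0.000000
  V(2,1) = exp(-r*dt) * [p*0.000000 + (1-p)*0.000000] = 0.000000
  V(2,2) = exp(-r*dt) * [p*0.000000 + (1-p)*0.082668] = 0.042551
  V(1,0) = exp(-r*dt) * [p*0.000000 + (1-p)*0.000000] = 0.000000
  V(1,1) = exp(-r*dt) * [p*0.000000 + (1-p)*0.042551] = 0.021902
  V(0,0) = exp(-r*dt) * [p*0.000000 + (1-p)*0.021902] = 0.011274


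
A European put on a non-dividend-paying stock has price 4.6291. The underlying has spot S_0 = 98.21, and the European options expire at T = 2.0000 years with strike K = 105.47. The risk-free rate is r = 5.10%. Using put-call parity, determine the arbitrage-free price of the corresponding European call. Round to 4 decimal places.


Put-call parity: C - P = S_0 * exp(-qT) - K * exp(-rT).
S_0 * exp(-qT) = 98.2100 * 1.00000000 = 98.21000000
K * exp(-rT) = 105.4700 * 0.90302955 = 95.24252681
C = P + S*exp(-qT) - K*exp(-rT)
C = 4.6291 + 98.21000000 - 95.24252681 = 7.5966

Answer: Call price = 7.5966


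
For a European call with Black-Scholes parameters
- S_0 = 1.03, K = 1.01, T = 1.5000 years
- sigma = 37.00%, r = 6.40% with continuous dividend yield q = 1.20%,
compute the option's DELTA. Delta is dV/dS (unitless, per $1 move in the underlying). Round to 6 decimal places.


d1 = 0.4419750530; d2 = -0.0111805494
phi(d1) = 0.3618196098; exp(-qT) = 0.9821610324; exp(-rT) = 0.9084640161
N(d1) = 0.6707463708
Delta = exp(-qT) * N(d1) = 0.9821610324 * 0.6707463708 = 0.658781

Answer: Delta = 0.658781


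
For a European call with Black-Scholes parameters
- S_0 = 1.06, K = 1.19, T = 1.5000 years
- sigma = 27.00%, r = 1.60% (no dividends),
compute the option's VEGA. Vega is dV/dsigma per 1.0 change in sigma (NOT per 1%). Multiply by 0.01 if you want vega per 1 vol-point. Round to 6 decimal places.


d1 = -0.1119186954; d2 = -0.4425998106
phi(d1) = 0.3964515536; exp(-qT) = 1.0000000000; exp(-rT) = 0.9762857098
Vega = S * exp(-qT) * phi(d1) * sqrt(T) = 1.0600 * 1.0000000000 * 0.3964515536 * 1.2247448714 = 0.514685

Answer: Vega = 0.514685


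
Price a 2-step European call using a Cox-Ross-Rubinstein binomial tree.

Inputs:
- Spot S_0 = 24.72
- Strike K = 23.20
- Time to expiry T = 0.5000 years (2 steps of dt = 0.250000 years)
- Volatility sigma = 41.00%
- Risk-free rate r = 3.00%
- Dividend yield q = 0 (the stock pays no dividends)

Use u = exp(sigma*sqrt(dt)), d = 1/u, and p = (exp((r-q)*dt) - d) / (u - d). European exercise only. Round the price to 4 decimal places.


dt = T/N = 0.250000
u = exp(sigma*sqrt(dt)) = 1.227525; d = 1/u = 0.814647
p = (exp((r-q)*dt) - d) / (u - d) = 0.467162
Discount per step: exp(-r*dt) = 0.992528
Stock lattice S(k, i) with i counting down-moves:
  k=0: S(0,0) = 24.7200
  k=1: S(1,0) = 30.3444; S(1,1) = 20.1381
  k=2: S(2,0) = 37.2485; S(2,1) = 24.7200; S(2,2) = 16.4054
Terminal payoffs V(N, i) = max(S_T - K, 0):
  V(2,0) = 14.048536; V(2,1) = 1.520000; V(2,2) = 0.000000
Backward induction: V(k, i) = exp(-r*dt) * [p * V(k+1, i) + (1-p) * V(k+1, i+1)].
  V(1,0) = exp(-r*dt) * [p*14.048536 + (1-p)*1.520000] = 7.317769
  V(1,1) = exp(-r*dt) * [p*1.520000 + (1-p)*0.000000] = 0.704781
  V(0,0) = exp(-r*dt) * [p*7.317769 + (1-p)*0.704781] = 3.765769

Answer: Price = V(0,0) = 3.7658


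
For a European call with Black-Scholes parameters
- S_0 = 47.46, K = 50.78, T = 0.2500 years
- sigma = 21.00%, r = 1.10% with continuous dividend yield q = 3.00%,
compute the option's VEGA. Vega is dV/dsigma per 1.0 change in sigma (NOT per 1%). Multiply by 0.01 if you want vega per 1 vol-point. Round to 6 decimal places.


d1 = -0.6366935740; d2 = -0.7416935740
phi(d1) = 0.3257490801; exp(-qT) = 0.9925280548; exp(-rT) = 0.9972537778
Vega = S * exp(-qT) * phi(d1) * sqrt(T) = 47.4600 * 0.9925280548 * 0.3257490801 * 0.5000000000 = 7.672267

Answer: Vega = 7.672267


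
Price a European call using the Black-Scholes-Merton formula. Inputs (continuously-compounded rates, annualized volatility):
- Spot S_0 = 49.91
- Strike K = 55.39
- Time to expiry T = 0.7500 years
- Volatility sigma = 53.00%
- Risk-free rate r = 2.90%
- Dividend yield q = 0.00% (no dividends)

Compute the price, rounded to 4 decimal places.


d1 = (ln(S/K) + (r - q + 0.5*sigma^2) * T) / (sigma * sqrt(T)) = 0.04991315
d2 = d1 - sigma * sqrt(T) = -0.40908031
exp(-rT) = 0.97848483; exp(-qT) = 1.00000000
C = S_0 * exp(-qT) * N(d1) - K * exp(-rT) * N(d2)
N(d1) = 0.51990420; N(d2) = 0.34124036
C = 49.9100 * 1.00000000 * 0.51990420 - 55.3900 * 0.97848483 * 0.34124036 = 7.4538

Answer: Price = 7.4538


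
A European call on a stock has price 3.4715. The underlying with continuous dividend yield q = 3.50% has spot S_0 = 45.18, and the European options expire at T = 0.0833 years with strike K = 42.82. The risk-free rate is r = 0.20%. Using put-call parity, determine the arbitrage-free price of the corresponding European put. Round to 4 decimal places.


Put-call parity: C - P = S_0 * exp(-qT) - K * exp(-rT).
S_0 * exp(-qT) = 45.1800 * 0.99708875 = 45.04846954
K * exp(-rT) = 42.8200 * 0.99983341 = 42.81286678
P = C - S*exp(-qT) + K*exp(-rT)
P = 3.4715 - 45.04846954 + 42.81286678 = 1.2359

Answer: Put price = 1.2359


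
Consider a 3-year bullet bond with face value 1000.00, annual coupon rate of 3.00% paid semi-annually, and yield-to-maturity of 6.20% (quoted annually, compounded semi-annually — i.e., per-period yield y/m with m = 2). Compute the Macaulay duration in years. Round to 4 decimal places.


Coupon per period c = face * coupon_rate / m = 15.000000
Periods per year m = 2; per-period yield y/m = 0.031000
Number of cashflows N = 6
Cashflows (t years, CF_t, discount factor 1/(1+y/m)^(m*t), PV):
  t = 0.5000: CF_t = 15.000000, DF = 0.969932, PV = 14.548982
  t = 1.0000: CF_t = 15.000000, DF = 0.940768, PV = 14.111524
  t = 1.5000: CF_t = 15.000000, DF = 0.912481, PV = 13.687220
  t = 2.0000: CF_t = 15.000000, DF = 0.885045, PV = 13.275675
  t = 2.5000: CF_t = 15.000000, DF = 0.858434, PV = 12.876503
  t = 3.0000: CF_t = 1015.000000, DF = 0.832622, PV = 845.111576
Price P = sum_t PV_t = 913.611480
Macaulay numerator sum_t t * PV_t:
  t * PV_t at t = 0.5000: 7.274491
  t * PV_t at t = 1.0000: 14.111524
  t * PV_t at t = 1.5000: 20.530831
  t * PV_t at t = 2.0000: 26.551349
  t * PV_t at t = 2.5000: 32.191257
  t * PV_t at t = 3.0000: 2535.334728
Macaulay duration D = (sum_t t * PV_t) / P = 2635.994180 / 913.611480 = 2.885246

Answer: Macaulay duration = 2.8852 years


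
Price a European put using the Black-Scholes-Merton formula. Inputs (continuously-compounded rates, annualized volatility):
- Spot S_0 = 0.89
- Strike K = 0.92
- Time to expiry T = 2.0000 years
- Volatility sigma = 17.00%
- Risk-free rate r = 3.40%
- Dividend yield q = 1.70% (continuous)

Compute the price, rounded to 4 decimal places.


d1 = (ln(S/K) + (r - q + 0.5*sigma^2) * T) / (sigma * sqrt(T)) = 0.12373451
d2 = d1 - sigma * sqrt(T) = -0.11668180
exp(-rT) = 0.93426047; exp(-qT) = 0.96657150
P = K * exp(-rT) * N(-d2) - S_0 * exp(-qT) * N(-d1)
N(-d1) = 0.45076275; N(-d2) = 0.54644389
P = 0.9200 * 0.93426047 * 0.54644389 - 0.8900 * 0.96657150 * 0.45076275 = 0.0819

Answer: Price = 0.0819


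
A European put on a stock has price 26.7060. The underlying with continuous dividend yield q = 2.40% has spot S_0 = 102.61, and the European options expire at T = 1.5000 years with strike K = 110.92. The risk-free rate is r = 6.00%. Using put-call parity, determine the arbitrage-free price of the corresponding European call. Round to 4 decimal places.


Put-call parity: C - P = S_0 * exp(-qT) - K * exp(-rT).
S_0 * exp(-qT) = 102.6100 * 0.96464029 = 98.98174051
K * exp(-rT) = 110.9200 * 0.91393119 = 101.37324707
C = P + S*exp(-qT) - K*exp(-rT)
C = 26.7060 + 98.98174051 - 101.37324707 = 24.3145

Answer: Call price = 24.3145


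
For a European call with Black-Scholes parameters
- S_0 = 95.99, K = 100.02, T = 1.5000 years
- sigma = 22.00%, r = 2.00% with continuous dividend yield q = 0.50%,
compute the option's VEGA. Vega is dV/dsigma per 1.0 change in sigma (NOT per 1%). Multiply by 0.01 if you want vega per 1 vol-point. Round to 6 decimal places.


d1 = 0.0655938221; d2 = -0.2038500496
phi(d1) = 0.3980849684; exp(-qT) = 0.9925280548; exp(-rT) = 0.9704455335
Vega = S * exp(-qT) * phi(d1) * sqrt(T) = 95.9900 * 0.9925280548 * 0.3980849684 * 1.2247448714 = 46.450478

Answer: Vega = 46.450478


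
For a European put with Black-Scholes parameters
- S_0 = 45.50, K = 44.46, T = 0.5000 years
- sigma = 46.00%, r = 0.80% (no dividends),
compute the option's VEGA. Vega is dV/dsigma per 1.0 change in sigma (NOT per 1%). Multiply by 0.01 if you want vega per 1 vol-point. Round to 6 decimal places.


Answer: Vega = 12.452700

Derivation:
d1 = 0.2460191044; d2 = -0.0792500150
phi(d1) = 0.3870500628; exp(-qT) = 1.0000000000; exp(-rT) = 0.9960079893
Vega = S * exp(-qT) * phi(d1) * sqrt(T) = 45.5000 * 1.0000000000 * 0.3870500628 * 0.7071067812 = 12.452700


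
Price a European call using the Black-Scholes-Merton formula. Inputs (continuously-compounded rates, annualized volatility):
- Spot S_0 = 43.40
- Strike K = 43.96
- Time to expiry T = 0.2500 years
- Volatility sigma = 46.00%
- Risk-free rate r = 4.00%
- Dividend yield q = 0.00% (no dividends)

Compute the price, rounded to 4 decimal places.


d1 = (ln(S/K) + (r - q + 0.5*sigma^2) * T) / (sigma * sqrt(T)) = 0.10273614
d2 = d1 - sigma * sqrt(T) = -0.12726386
exp(-rT) = 0.99004983; exp(-qT) = 1.00000000
C = S_0 * exp(-qT) * N(d1) - K * exp(-rT) * N(d2)
N(d1) = 0.54091380; N(d2) = 0.44936578
C = 43.4000 * 1.00000000 * 0.54091380 - 43.9600 * 0.99004983 * 0.44936578 = 3.9181

Answer: Price = 3.9181


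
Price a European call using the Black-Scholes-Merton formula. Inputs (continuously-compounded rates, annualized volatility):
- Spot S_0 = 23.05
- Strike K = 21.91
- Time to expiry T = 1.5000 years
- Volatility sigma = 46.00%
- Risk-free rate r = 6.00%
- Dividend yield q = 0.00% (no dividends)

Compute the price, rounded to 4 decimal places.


d1 = (ln(S/K) + (r - q + 0.5*sigma^2) * T) / (sigma * sqrt(T)) = 0.53147292
d2 = d1 - sigma * sqrt(T) = -0.03190972
exp(-rT) = 0.91393119; exp(-qT) = 1.00000000
C = S_0 * exp(-qT) * N(d1) - K * exp(-rT) * N(d2)
N(d1) = 0.70245445; N(d2) = 0.48727202
C = 23.0500 * 1.00000000 * 0.70245445 - 21.9100 * 0.91393119 * 0.48727202 = 6.4343

Answer: Price = 6.4343


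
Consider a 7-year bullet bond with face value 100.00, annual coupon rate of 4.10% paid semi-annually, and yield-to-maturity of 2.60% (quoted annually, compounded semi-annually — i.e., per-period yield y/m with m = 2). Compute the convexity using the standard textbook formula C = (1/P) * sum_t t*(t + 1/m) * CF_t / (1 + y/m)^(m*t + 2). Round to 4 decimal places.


Coupon per period c = face * coupon_rate / m = 2.050000
Periods per year m = 2; per-period yield y/m = 0.013000
Number of cashflows N = 14
Cashflows (t years, CF_t, discount factor 1/(1+y/m)^(m*t), PV):
  t = 0.5000: CF_t = 2.050000, DF = 0.987167, PV = 2.023692
  t = 1.0000: CF_t = 2.050000, DF = 0.974498, PV = 1.997722
  t = 1.5000: CF_t = 2.050000, DF = 0.961992, PV = 1.972085
  t = 2.0000: CF_t = 2.050000, DF = 0.949647, PV = 1.946776
  t = 2.5000: CF_t = 2.050000, DF = 0.937460, PV = 1.921793
  t = 3.0000: CF_t = 2.050000, DF = 0.925429, PV = 1.897130
  t = 3.5000: CF_t = 2.050000, DF = 0.913553, PV = 1.872784
  t = 4.0000: CF_t = 2.050000, DF = 0.901829, PV = 1.848750
  t = 4.5000: CF_t = 2.050000, DF = 0.890256, PV = 1.825025
  t = 5.0000: CF_t = 2.050000, DF = 0.878831, PV = 1.801604
  t = 5.5000: CF_t = 2.050000, DF = 0.867553, PV = 1.778484
  t = 6.0000: CF_t = 2.050000, DF = 0.856420, PV = 1.755660
  t = 6.5000: CF_t = 2.050000, DF = 0.845429, PV = 1.733130
  t = 7.0000: CF_t = 102.050000, DF = 0.834580, PV = 85.168848
Price P = sum_t PV_t = 109.543485
Convexity numerator sum_t t*(t + 1/m) * CF_t / (1+y/m)^(m*t + 2):
  t = 0.5000: term = 0.986042
  t = 1.0000: term = 2.920165
  t = 1.5000: term = 5.765379
  t = 2.0000: term = 9.485652
  t = 2.5000: term = 14.045882
  t = 3.0000: term = 19.411880
  t = 3.5000: term = 25.550352
  t = 4.0000: term = 32.428877
  t = 4.5000: term = 40.015890
  t = 5.0000: term = 48.280661
  t = 5.5000: term = 57.193281
  t = 6.0000: term = 66.724639
  t = 6.5000: term = 76.846409
  t = 7.0000: term = 4357.337369
Convexity = (1/P) * sum = 4756.992479 / 109.543485 = 43.425609

Answer: Convexity = 43.4256
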